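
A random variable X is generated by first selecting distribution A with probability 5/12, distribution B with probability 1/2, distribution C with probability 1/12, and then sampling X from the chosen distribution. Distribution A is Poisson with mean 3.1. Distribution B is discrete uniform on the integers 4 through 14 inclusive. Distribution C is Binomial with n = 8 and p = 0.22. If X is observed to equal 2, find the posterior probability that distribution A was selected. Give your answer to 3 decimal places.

0.780

Likelihoods P(X=2 | ·): A: 0.216461; B: 0; C: 0.30519.
Posterior ∝ prior × likelihood. Numerator for A: 0.416667·0.216461 = 0.0901923.
Normalizing constant: 0.416667·0.216461 + 0.5·0 + 0.0833333·0.30519 = 0.115625.
P(A | observation) = 0.0901923 / 0.115625 = 0.780043.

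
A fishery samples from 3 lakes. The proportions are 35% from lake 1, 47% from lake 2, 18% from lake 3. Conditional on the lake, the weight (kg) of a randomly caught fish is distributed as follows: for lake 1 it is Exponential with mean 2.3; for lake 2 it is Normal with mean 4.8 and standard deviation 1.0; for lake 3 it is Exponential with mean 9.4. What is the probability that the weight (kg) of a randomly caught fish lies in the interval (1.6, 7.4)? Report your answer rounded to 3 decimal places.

0.698

Conditional on each lake, P(1.6 < X < 7.4): 1: 0.45869; 2: 0.994652; 3: 0.388383.
By total probability, P(1.6 < X < 7.4) = 0.35·0.45869 + 0.47·0.994652 + 0.18·0.388383 = 0.697937.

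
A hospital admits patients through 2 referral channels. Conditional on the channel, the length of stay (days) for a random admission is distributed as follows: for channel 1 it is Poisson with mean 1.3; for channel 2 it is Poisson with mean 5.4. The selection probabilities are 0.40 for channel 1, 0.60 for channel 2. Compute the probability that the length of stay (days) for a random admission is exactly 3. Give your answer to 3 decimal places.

Conditional on each channel, P(X = 3): 1: 0.0997921; 2: 0.118533.
By total probability, P(X = 3) = 0.4·0.0997921 + 0.6·0.118533 = 0.111037.

0.111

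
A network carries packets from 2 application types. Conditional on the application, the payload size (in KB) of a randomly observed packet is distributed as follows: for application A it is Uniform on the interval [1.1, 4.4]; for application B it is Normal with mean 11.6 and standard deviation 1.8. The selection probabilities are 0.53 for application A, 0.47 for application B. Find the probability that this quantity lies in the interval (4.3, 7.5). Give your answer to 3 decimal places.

Conditional on each application, P(4.3 < X < 7.5): A: 0.030303; B: 0.0113449.
By total probability, P(4.3 < X < 7.5) = 0.53·0.030303 + 0.47·0.0113449 = 0.0213927.

0.021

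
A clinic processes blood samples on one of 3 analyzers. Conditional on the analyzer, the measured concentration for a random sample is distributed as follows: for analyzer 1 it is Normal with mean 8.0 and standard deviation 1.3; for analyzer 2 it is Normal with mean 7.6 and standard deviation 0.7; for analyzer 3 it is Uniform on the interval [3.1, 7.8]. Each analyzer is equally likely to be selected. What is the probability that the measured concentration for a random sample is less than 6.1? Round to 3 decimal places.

Conditional on each analyzer, P(X < 6.1): 1: 0.0719339; 2: 0.0160623; 3: 0.638298.
By total probability, P(X < 6.1) = 0.333333·0.0719339 + 0.333333·0.0160623 + 0.333333·0.638298 = 0.242098.

0.242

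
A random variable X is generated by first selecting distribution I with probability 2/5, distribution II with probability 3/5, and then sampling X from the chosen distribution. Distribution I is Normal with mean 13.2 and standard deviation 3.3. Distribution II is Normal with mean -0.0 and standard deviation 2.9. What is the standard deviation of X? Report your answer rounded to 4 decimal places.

Per component, I: μ=13.2, E[X²]=185.13; II: μ=-0, E[X²]=8.41.
E[X] = 0.4·13.2 + 0.6·-0 = 5.28.
E[X²] = 0.4·185.13 + 0.6·8.41 = 79.098.
Var(X) = E[X²] − (E[X])² = 79.098 − 27.8784 = 51.2196.
SD(X) = √51.2196 = 7.15679.

7.1568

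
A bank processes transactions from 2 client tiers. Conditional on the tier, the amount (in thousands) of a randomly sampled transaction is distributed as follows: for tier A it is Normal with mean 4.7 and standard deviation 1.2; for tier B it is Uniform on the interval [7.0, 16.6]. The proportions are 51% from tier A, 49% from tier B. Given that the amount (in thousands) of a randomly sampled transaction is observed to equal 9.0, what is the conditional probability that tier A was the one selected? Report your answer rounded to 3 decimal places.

Likelihoods f(9.0 | ·): A: 0.000541375; B: 0.104167.
Posterior ∝ prior × likelihood. Numerator for A: 0.51·0.000541375 = 0.000276101.
Normalizing constant: 0.51·0.000541375 + 0.49·0.104167 = 0.0513178.
P(A | observation) = 0.000276101 / 0.0513178 = 0.00538022.

0.005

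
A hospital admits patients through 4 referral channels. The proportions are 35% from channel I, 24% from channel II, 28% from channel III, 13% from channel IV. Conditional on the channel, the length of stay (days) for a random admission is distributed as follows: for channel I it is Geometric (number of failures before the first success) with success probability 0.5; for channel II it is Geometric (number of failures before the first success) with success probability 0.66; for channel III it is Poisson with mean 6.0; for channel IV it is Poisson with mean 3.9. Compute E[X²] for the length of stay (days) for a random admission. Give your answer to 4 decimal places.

15.5453

For each component E[X²] = Var + (mean)², giving I: 3; II: 1.04591; III: 42; IV: 19.11.
Overall E[X²] = 0.35·3 + 0.24·1.04591 + 0.28·42 + 0.13·19.11 = 15.5453.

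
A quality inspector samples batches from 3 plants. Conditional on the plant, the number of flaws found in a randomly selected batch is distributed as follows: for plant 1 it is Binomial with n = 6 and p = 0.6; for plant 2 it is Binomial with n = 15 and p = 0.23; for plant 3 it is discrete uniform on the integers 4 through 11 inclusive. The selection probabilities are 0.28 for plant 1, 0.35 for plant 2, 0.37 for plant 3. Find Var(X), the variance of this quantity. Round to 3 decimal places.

Per component, 1: μ=3.6, E[X²]=14.4; 2: μ=3.45, E[X²]=14.559; 3: μ=7.5, E[X²]=61.5.
E[X] = 0.28·3.6 + 0.35·3.45 + 0.37·7.5 = 4.9905.
E[X²] = 0.28·14.4 + 0.35·14.559 + 0.37·61.5 = 31.8826.
Var(X) = E[X²] − (E[X])² = 31.8826 − 24.9051 = 6.97756.

6.978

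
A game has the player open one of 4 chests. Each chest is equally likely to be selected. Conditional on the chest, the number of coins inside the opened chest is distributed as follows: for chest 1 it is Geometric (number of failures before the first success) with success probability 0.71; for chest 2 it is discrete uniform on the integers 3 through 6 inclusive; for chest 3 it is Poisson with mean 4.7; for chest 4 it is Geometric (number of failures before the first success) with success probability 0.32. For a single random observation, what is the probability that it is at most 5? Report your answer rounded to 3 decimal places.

0.830

Conditional on each chest, P(X ≤ 5): 1: 0.999405; 2: 0.75; 3: 0.668438; 4: 0.901133.
By total probability, P(X ≤ 5) = 0.25·0.999405 + 0.25·0.75 + 0.25·0.668438 + 0.25·0.901133 = 0.829744.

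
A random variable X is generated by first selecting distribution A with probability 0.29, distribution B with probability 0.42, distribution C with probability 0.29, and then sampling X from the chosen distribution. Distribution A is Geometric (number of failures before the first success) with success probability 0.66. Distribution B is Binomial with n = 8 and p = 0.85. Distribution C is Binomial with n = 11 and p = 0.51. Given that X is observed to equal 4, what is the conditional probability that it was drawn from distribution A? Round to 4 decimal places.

Likelihoods P(X=4 | ·): A: 0.00881982; B: 0.0184986; C: 0.151414.
Posterior ∝ prior × likelihood. Numerator for A: 0.29·0.00881982 = 0.00255775.
Normalizing constant: 0.29·0.00881982 + 0.42·0.0184986 + 0.29·0.151414 = 0.0542373.
P(A | observation) = 0.00255775 / 0.0542373 = 0.0471584.

0.0472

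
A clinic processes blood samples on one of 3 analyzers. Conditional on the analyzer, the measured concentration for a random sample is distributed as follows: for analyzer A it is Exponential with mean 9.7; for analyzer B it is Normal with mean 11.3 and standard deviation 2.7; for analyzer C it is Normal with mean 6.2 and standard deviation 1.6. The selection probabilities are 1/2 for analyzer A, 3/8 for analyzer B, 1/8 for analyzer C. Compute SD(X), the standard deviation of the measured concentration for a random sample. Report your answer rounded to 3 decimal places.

Per component, A: μ=9.7, E[X²]=188.18; B: μ=11.3, E[X²]=134.98; C: μ=6.2, E[X²]=41.
E[X] = 0.5·9.7 + 0.375·11.3 + 0.125·6.2 = 9.8625.
E[X²] = 0.5·188.18 + 0.375·134.98 + 0.125·41 = 149.833.
Var(X) = E[X²] − (E[X])² = 149.833 − 97.2689 = 52.5636.
SD(X) = √52.5636 = 7.25008.

7.250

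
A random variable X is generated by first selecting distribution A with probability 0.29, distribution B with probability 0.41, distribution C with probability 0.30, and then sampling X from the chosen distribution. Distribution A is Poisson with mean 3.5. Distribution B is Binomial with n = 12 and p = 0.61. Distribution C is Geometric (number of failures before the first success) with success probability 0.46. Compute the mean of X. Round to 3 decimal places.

4.368

Component means — A: 3.5; B: 7.32; C: 1.17391.
E[X] = 0.29·3.5 + 0.41·7.32 + 0.3·1.17391 = 4.36837.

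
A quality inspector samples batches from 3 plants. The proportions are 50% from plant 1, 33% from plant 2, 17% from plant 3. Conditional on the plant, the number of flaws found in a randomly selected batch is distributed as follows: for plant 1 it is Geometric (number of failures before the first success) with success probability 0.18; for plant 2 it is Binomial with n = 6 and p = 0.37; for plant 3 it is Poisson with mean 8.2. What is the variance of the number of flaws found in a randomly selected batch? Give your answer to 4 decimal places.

18.5450

Per component, 1: μ=4.55556, E[X²]=46.0617; 2: μ=2.22, E[X²]=6.327; 3: μ=8.2, E[X²]=75.44.
E[X] = 0.5·4.55556 + 0.33·2.22 + 0.17·8.2 = 4.40438.
E[X²] = 0.5·46.0617 + 0.33·6.327 + 0.17·75.44 = 37.9436.
Var(X) = E[X²] − (E[X])² = 37.9436 − 19.3985 = 18.545.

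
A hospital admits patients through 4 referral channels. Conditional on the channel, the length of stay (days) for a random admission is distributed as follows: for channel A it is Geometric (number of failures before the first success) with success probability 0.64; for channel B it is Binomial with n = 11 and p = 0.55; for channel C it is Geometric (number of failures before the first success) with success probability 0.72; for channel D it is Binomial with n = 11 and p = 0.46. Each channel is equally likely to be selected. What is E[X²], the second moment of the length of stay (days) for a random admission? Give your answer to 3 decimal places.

17.387

For each component E[X²] = Var + (mean)², giving A: 1.19531; B: 39.325; C: 0.691358; D: 28.336.
Overall E[X²] = 0.25·1.19531 + 0.25·39.325 + 0.25·0.691358 + 0.25·28.336 = 17.3869.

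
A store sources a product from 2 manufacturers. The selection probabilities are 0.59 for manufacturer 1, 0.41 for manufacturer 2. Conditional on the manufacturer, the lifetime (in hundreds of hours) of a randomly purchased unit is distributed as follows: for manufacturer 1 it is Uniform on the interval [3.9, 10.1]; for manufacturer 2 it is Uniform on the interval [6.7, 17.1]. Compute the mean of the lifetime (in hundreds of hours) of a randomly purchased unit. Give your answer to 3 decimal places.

Component means — 1: 7; 2: 11.9.
E[X] = 0.59·7 + 0.41·11.9 = 9.009.

9.009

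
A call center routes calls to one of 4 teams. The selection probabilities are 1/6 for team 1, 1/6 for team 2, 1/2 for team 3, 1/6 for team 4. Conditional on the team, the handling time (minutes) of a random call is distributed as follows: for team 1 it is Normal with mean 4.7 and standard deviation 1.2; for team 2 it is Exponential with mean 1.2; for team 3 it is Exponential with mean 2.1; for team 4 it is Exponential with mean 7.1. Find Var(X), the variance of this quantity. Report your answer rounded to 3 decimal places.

15.268

Per component, 1: μ=4.7, E[X²]=23.53; 2: μ=1.2, E[X²]=2.88; 3: μ=2.1, E[X²]=8.82; 4: μ=7.1, E[X²]=100.82.
E[X] = 0.166667·4.7 + 0.166667·1.2 + 0.5·2.1 + 0.166667·7.1 = 3.21667.
E[X²] = 0.166667·23.53 + 0.166667·2.88 + 0.5·8.82 + 0.166667·100.82 = 25.615.
Var(X) = E[X²] − (E[X])² = 25.615 − 10.3469 = 15.2681.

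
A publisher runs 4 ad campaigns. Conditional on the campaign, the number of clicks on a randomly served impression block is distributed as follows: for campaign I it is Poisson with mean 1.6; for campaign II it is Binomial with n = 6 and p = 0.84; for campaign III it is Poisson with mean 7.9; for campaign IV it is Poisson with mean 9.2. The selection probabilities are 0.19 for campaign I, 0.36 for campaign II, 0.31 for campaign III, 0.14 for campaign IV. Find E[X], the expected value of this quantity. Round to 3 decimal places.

Component means — I: 1.6; II: 5.04; III: 7.9; IV: 9.2.
E[X] = 0.19·1.6 + 0.36·5.04 + 0.31·7.9 + 0.14·9.2 = 5.8554.

5.855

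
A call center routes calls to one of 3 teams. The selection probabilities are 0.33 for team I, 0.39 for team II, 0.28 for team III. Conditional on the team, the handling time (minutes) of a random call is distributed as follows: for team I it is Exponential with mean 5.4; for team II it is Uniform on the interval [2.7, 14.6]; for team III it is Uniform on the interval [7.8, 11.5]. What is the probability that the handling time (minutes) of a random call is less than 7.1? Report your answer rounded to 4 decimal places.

Conditional on each team, P(X < 7.1): I: 0.731476; II: 0.369748; III: 0.
By total probability, P(X < 7.1) = 0.33·0.731476 + 0.39·0.369748 + 0.28·0 = 0.385589.

0.3856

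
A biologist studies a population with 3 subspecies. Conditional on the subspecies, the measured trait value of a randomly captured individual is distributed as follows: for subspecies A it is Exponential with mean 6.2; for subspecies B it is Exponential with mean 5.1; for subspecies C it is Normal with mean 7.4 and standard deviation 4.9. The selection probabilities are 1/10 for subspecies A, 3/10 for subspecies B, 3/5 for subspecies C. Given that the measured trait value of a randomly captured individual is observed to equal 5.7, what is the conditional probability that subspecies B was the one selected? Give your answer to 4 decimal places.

Likelihoods f(5.7 | ·): A: 0.0643187; B: 0.0641271; C: 0.0766614.
Posterior ∝ prior × likelihood. Numerator for B: 0.3·0.0641271 = 0.0192381.
Normalizing constant: 0.1·0.0643187 + 0.3·0.0641271 + 0.6·0.0766614 = 0.0716669.
P(B | observation) = 0.0192381 / 0.0716669 = 0.268438.

0.2684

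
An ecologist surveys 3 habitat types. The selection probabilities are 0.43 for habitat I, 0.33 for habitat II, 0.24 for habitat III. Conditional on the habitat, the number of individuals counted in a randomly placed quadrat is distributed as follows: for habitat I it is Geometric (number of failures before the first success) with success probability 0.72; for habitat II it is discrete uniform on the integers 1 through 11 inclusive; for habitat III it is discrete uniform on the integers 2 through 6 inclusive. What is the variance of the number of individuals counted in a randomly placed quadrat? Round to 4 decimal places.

10.1425

Per component, I: μ=0.388889, E[X²]=0.691358; II: μ=6, E[X²]=46; III: μ=4, E[X²]=18.
E[X] = 0.43·0.388889 + 0.33·6 + 0.24·4 = 3.10722.
E[X²] = 0.43·0.691358 + 0.33·46 + 0.24·18 = 19.7973.
Var(X) = E[X²] − (E[X])² = 19.7973 − 9.65483 = 10.1425.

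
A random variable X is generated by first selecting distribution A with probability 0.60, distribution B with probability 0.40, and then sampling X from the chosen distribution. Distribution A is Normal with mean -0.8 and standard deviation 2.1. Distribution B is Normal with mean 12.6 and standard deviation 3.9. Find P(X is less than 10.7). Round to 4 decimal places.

Conditional on each component, P(X < 10.7): A: 1; B: 0.313066.
By total probability, P(X < 10.7) = 0.6·1 + 0.4·0.313066 = 0.725226.

0.7252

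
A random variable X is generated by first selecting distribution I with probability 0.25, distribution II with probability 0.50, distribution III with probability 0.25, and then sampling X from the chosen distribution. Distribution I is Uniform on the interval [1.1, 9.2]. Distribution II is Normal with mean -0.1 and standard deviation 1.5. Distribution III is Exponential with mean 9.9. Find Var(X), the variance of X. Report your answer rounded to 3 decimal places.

Per component, I: μ=5.15, E[X²]=31.99; II: μ=-0.1, E[X²]=2.26; III: μ=9.9, E[X²]=196.02.
E[X] = 0.25·5.15 + 0.5·-0.1 + 0.25·9.9 = 3.7125.
E[X²] = 0.25·31.99 + 0.5·2.26 + 0.25·196.02 = 58.1325.
Var(X) = E[X²] − (E[X])² = 58.1325 − 13.7827 = 44.3498.

44.350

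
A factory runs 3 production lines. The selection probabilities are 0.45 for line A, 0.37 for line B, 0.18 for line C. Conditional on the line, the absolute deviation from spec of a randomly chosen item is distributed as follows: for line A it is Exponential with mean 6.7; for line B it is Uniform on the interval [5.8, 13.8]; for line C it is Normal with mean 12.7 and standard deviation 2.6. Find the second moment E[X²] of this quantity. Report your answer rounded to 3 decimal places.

108.158

For each component E[X²] = Var + (mean)², giving A: 89.78; B: 101.373; C: 168.05.
Overall E[X²] = 0.45·89.78 + 0.37·101.373 + 0.18·168.05 = 108.158.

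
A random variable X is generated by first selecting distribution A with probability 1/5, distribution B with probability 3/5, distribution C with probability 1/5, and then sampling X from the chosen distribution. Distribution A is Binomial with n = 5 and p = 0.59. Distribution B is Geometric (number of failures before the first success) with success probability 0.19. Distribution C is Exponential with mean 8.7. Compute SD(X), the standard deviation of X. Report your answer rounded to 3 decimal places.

Per component, A: μ=2.95, E[X²]=9.912; B: μ=4.26316, E[X²]=40.6122; C: μ=8.7, E[X²]=151.38.
E[X] = 0.2·2.95 + 0.6·4.26316 + 0.2·8.7 = 4.88789.
E[X²] = 0.2·9.912 + 0.6·40.6122 + 0.2·151.38 = 56.6257.
Var(X) = E[X²] − (E[X])² = 56.6257 − 23.8915 = 32.7342.
SD(X) = √32.7342 = 5.72138.

5.721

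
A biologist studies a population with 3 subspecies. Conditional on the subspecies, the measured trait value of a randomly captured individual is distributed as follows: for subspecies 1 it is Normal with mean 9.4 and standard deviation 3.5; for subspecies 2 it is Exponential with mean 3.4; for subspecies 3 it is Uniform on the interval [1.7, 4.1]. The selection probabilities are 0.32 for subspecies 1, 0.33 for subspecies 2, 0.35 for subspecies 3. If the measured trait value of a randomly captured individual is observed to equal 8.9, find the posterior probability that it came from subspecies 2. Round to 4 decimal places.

0.1640

Likelihoods f(8.9 | ·): 1: 0.112826; 2: 0.021463; 3: 0.
Posterior ∝ prior × likelihood. Numerator for 2: 0.33·0.021463 = 0.00708281.
Normalizing constant: 0.32·0.112826 + 0.33·0.021463 + 0.35·0 = 0.0431872.
P(2 | observation) = 0.00708281 / 0.0431872 = 0.164002.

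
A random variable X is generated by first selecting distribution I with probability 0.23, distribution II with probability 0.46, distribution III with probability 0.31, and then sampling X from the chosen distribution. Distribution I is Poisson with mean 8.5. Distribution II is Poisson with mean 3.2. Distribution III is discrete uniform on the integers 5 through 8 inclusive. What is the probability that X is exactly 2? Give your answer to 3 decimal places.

0.098

Conditional on each component, P(X = 2): I: 0.00735029; II: 0.208702; III: 0.
By total probability, P(X = 2) = 0.23·0.00735029 + 0.46·0.208702 + 0.31·0 = 0.0976937.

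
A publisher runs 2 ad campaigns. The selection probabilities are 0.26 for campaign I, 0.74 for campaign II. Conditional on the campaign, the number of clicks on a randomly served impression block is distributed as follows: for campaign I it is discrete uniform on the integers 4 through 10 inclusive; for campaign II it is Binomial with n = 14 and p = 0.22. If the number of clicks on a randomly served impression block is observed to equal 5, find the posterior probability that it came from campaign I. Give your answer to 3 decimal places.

0.313

Likelihoods P(X=5 | ·): I: 0.142857; II: 0.110263.
Posterior ∝ prior × likelihood. Numerator for I: 0.26·0.142857 = 0.0371429.
Normalizing constant: 0.26·0.142857 + 0.74·0.110263 = 0.118737.
P(I | observation) = 0.0371429 / 0.118737 = 0.312815.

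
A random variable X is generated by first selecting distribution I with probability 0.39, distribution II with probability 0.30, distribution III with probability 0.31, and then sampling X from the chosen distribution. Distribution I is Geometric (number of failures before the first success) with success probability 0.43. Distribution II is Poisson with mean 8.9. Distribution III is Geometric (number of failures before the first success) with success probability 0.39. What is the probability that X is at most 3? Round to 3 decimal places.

Conditional on each component, P(X ≤ 3): I: 0.89444; II: 0.0227769; III: 0.861542.
By total probability, P(X ≤ 3) = 0.39·0.89444 + 0.3·0.0227769 + 0.31·0.861542 = 0.622743.

0.623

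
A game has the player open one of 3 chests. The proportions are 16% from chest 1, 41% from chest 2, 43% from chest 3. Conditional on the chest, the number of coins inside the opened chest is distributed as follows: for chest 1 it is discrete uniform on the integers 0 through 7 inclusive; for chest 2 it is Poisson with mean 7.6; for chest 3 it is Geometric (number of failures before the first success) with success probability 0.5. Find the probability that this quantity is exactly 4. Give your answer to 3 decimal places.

Conditional on each chest, P(X = 4): 1: 0.125; 2: 0.0695673; 3: 0.03125.
By total probability, P(X = 4) = 0.16·0.125 + 0.41·0.0695673 + 0.43·0.03125 = 0.0619601.

0.062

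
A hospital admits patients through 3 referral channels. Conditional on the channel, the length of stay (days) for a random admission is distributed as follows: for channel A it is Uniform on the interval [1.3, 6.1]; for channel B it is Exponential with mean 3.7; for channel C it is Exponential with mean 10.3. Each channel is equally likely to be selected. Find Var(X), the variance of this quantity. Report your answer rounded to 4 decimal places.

50.2467

Per component, A: μ=3.7, E[X²]=15.61; B: μ=3.7, E[X²]=27.38; C: μ=10.3, E[X²]=212.18.
E[X] = 0.333333·3.7 + 0.333333·3.7 + 0.333333·10.3 = 5.9.
E[X²] = 0.333333·15.61 + 0.333333·27.38 + 0.333333·212.18 = 85.0567.
Var(X) = E[X²] − (E[X])² = 85.0567 − 34.81 = 50.2467.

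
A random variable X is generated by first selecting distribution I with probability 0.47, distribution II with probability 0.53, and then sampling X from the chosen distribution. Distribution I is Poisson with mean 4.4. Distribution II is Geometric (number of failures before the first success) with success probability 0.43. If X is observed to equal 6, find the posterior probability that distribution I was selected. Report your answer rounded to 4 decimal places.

0.8815

Likelihoods P(X=6 | ·): I: 0.123734; II: 0.0147475.
Posterior ∝ prior × likelihood. Numerator for I: 0.47·0.123734 = 0.0581548.
Normalizing constant: 0.47·0.123734 + 0.53·0.0147475 = 0.065971.
P(I | observation) = 0.0581548 / 0.065971 = 0.881521.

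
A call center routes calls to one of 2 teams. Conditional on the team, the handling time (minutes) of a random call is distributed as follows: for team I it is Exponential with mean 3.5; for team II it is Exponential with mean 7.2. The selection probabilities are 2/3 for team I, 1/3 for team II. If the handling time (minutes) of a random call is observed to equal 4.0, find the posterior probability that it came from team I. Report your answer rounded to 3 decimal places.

0.696

Likelihoods f(4.0 | ·): I: 0.0911162; II: 0.079688.
Posterior ∝ prior × likelihood. Numerator for I: 0.666667·0.0911162 = 0.0607441.
Normalizing constant: 0.666667·0.0911162 + 0.333333·0.079688 = 0.0873068.
P(I | observation) = 0.0607441 / 0.0873068 = 0.695755.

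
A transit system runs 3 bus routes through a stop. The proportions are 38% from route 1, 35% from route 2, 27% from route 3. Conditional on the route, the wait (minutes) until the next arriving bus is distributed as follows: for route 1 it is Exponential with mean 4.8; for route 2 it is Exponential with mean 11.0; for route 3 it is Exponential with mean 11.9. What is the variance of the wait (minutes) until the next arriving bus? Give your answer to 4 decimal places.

Per component, 1: μ=4.8, E[X²]=46.08; 2: μ=11, E[X²]=242; 3: μ=11.9, E[X²]=283.22.
E[X] = 0.38·4.8 + 0.35·11 + 0.27·11.9 = 8.887.
E[X²] = 0.38·46.08 + 0.35·242 + 0.27·283.22 = 178.68.
Var(X) = E[X²] − (E[X])² = 178.68 − 78.9788 = 99.701.

99.7010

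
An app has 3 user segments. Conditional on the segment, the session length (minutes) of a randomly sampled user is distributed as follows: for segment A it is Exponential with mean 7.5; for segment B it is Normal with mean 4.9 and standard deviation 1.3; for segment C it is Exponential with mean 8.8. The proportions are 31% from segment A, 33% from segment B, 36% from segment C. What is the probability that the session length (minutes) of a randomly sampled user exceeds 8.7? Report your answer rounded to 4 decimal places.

Conditional on each segment, P(X > 8.7): A: 0.313486; B: 0.00173295; C: 0.372084.
By total probability, P(X > 8.7) = 0.31·0.313486 + 0.33·0.00173295 + 0.36·0.372084 = 0.231703.

0.2317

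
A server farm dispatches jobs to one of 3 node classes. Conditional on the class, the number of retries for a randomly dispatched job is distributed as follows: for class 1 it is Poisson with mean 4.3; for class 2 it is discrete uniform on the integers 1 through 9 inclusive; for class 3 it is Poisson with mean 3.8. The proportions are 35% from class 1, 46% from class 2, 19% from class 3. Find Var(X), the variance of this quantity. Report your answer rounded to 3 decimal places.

Per component, 1: μ=4.3, E[X²]=22.79; 2: μ=5, E[X²]=31.6667; 3: μ=3.8, E[X²]=18.24.
E[X] = 0.35·4.3 + 0.46·5 + 0.19·3.8 = 4.527.
E[X²] = 0.35·22.79 + 0.46·31.6667 + 0.19·18.24 = 26.0088.
Var(X) = E[X²] − (E[X])² = 26.0088 − 20.4937 = 5.51504.

5.515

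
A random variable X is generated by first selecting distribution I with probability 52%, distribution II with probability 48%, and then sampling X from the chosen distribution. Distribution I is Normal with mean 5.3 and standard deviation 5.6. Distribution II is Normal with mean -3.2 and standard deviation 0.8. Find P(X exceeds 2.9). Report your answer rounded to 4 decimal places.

Conditional on each component, P(X > 2.9): I: 0.665882; II: 1.22125e-14.
By total probability, P(X > 2.9) = 0.52·0.665882 + 0.48·1.22125e-14 = 0.346259.

0.3463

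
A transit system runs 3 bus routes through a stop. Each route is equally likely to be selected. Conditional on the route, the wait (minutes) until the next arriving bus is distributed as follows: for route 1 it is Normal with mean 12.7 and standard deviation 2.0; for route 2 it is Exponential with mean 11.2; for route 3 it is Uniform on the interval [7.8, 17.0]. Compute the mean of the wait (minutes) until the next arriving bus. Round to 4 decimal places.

Component means — 1: 12.7; 2: 11.2; 3: 12.4.
E[X] = 0.333333·12.7 + 0.333333·11.2 + 0.333333·12.4 = 12.1.

12.1000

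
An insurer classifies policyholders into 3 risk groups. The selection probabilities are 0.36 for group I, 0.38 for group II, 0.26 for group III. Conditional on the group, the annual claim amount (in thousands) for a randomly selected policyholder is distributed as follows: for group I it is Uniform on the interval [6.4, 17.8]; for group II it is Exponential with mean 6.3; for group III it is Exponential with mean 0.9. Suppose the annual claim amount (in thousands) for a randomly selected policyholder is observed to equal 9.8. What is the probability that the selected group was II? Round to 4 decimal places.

0.2873

Likelihoods f(9.8 | ·): I: 0.0877193; II: 0.0335035; III: 2.07383e-05.
Posterior ∝ prior × likelihood. Numerator for II: 0.38·0.0335035 = 0.0127313.
Normalizing constant: 0.36·0.0877193 + 0.38·0.0335035 + 0.26·2.07383e-05 = 0.0443157.
P(II | observation) = 0.0127313 / 0.0443157 = 0.287287.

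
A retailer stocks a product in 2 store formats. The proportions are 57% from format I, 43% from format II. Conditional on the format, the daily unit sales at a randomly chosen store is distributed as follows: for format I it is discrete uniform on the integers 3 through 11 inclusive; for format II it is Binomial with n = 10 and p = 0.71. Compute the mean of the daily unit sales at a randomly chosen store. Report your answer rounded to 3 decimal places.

Component means — I: 7; II: 7.1.
E[X] = 0.57·7 + 0.43·7.1 = 7.043.

7.043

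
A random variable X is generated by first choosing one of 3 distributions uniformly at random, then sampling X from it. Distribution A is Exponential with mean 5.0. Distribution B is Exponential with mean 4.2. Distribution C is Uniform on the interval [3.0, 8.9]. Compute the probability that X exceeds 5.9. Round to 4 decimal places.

0.3537

Conditional on each component, P(X > 5.9): A: 0.307279; B: 0.245425; C: 0.508475.
By total probability, P(X > 5.9) = 0.333333·0.307279 + 0.333333·0.245425 + 0.333333·0.508475 = 0.353726.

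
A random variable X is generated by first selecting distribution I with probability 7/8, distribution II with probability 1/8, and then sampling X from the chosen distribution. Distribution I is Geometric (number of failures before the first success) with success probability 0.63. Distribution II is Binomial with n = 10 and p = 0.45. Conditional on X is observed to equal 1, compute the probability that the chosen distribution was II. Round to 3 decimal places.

0.013

Likelihoods P(X=1 | ·): I: 0.2331; II: 0.0207241.
Posterior ∝ prior × likelihood. Numerator for II: 0.125·0.0207241 = 0.00259052.
Normalizing constant: 0.875·0.2331 + 0.125·0.0207241 = 0.206553.
P(II | observation) = 0.00259052 / 0.206553 = 0.0125417.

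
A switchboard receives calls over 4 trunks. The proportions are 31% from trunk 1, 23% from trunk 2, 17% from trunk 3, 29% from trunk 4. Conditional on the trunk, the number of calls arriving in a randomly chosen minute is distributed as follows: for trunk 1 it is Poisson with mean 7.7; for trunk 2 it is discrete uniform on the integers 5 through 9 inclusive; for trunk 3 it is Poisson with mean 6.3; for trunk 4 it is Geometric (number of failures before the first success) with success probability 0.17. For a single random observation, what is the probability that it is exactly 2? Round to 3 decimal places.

Conditional on each trunk, P(X = 2): 1: 0.0134241; 2: 0; 3: 0.0364415; 4: 0.117113.
By total probability, P(X = 2) = 0.31·0.0134241 + 0.23·0 + 0.17·0.0364415 + 0.29·0.117113 = 0.0443193.

0.044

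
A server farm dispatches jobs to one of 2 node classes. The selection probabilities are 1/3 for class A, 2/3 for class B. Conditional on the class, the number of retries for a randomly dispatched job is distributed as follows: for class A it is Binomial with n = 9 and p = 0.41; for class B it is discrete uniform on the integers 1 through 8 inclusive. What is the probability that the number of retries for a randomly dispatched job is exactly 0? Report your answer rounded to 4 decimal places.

Conditional on each class, P(X = 0): A: 0.008663; B: 0.
By total probability, P(X = 0) = 0.333333·0.008663 + 0.666667·0 = 0.00288767.

0.0029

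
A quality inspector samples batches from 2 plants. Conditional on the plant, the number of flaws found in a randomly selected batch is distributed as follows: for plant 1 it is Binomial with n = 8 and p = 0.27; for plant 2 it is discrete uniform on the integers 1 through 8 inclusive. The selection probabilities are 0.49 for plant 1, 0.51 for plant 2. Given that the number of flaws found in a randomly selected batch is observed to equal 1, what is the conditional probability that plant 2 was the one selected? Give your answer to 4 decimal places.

0.3528

Likelihoods P(X=1 | ·): 1: 0.238624; 2: 0.125.
Posterior ∝ prior × likelihood. Numerator for 2: 0.51·0.125 = 0.06375.
Normalizing constant: 0.49·0.238624 + 0.51·0.125 = 0.180676.
P(2 | observation) = 0.06375 / 0.180676 = 0.352842.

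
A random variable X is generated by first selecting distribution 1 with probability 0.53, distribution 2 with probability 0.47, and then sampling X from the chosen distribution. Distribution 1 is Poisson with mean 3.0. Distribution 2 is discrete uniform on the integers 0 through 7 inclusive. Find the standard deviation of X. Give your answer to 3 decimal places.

Per component, 1: μ=3, E[X²]=12; 2: μ=3.5, E[X²]=17.5.
E[X] = 0.53·3 + 0.47·3.5 = 3.235.
E[X²] = 0.53·12 + 0.47·17.5 = 14.585.
Var(X) = E[X²] − (E[X])² = 14.585 − 10.4652 = 4.11977.
SD(X) = √4.11977 = 2.02972.

2.030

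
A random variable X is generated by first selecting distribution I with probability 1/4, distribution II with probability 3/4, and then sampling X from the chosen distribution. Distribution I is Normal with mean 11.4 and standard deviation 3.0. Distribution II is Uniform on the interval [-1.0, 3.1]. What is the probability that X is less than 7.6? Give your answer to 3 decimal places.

0.776

Conditional on each component, P(X < 7.6): I: 0.102637; II: 1.
By total probability, P(X < 7.6) = 0.25·0.102637 + 0.75·1 = 0.775659.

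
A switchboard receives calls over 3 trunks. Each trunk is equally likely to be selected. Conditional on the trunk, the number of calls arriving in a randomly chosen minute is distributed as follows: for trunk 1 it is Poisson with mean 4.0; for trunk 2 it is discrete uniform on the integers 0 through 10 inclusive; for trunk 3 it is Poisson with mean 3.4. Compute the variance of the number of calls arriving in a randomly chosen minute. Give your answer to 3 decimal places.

6.236

Per component, 1: μ=4, E[X²]=20; 2: μ=5, E[X²]=35; 3: μ=3.4, E[X²]=14.96.
E[X] = 0.333333·4 + 0.333333·5 + 0.333333·3.4 = 4.13333.
E[X²] = 0.333333·20 + 0.333333·35 + 0.333333·14.96 = 23.32.
Var(X) = E[X²] − (E[X])² = 23.32 − 17.0844 = 6.23556.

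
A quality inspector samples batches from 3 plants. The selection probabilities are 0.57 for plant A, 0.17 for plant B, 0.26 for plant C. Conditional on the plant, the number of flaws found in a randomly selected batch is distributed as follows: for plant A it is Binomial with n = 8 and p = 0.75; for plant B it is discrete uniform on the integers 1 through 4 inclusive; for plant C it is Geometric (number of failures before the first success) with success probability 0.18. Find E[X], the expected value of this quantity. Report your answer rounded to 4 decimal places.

5.0294

Component means — A: 6; B: 2.5; C: 4.55556.
E[X] = 0.57·6 + 0.17·2.5 + 0.26·4.55556 = 5.02944.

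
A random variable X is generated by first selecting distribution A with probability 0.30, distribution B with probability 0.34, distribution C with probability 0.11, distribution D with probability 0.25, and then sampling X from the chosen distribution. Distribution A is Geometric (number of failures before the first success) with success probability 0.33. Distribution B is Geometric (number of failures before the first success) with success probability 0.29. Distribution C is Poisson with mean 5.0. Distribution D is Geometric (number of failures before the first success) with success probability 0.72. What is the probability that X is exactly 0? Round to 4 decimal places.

0.3783

Conditional on each component, P(X = 0): A: 0.33; B: 0.29; C: 0.00673795; D: 0.72.
By total probability, P(X = 0) = 0.3·0.33 + 0.34·0.29 + 0.11·0.00673795 + 0.25·0.72 = 0.378341.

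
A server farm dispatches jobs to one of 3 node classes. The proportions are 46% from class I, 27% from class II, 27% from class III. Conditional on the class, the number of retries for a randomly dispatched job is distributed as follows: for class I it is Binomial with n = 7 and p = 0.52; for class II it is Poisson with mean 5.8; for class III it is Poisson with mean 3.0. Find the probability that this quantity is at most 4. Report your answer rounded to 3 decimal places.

Conditional on each class, P(X ≤ 4): I: 0.739332; II: 0.312718; III: 0.815263.
By total probability, P(X ≤ 4) = 0.46·0.739332 + 0.27·0.312718 + 0.27·0.815263 = 0.644648.

0.645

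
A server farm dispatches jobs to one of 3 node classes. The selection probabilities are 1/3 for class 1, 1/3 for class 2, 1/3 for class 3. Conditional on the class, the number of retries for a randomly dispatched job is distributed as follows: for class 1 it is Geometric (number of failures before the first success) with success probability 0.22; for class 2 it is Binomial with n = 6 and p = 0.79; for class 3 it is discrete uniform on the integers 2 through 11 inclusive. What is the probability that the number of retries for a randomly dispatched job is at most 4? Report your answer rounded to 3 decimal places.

0.460

Conditional on each class, P(X ≤ 4): 1: 0.711283; 2: 0.369203; 3: 0.3.
By total probability, P(X ≤ 4) = 0.333333·0.711283 + 0.333333·0.369203 + 0.333333·0.3 = 0.460162.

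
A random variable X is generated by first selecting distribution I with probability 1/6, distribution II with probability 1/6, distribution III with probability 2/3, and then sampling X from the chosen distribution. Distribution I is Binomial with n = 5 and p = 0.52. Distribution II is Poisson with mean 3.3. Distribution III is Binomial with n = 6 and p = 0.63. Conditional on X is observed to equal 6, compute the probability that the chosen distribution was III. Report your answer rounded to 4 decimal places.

0.7908

Likelihoods P(X=6 | ·): I: 0; II: 0.0661575; III: 0.0625235.
Posterior ∝ prior × likelihood. Numerator for III: 0.666667·0.0625235 = 0.0416823.
Normalizing constant: 0.166667·0 + 0.166667·0.0661575 + 0.666667·0.0625235 = 0.0527086.
P(III | observation) = 0.0416823 / 0.0527086 = 0.790807.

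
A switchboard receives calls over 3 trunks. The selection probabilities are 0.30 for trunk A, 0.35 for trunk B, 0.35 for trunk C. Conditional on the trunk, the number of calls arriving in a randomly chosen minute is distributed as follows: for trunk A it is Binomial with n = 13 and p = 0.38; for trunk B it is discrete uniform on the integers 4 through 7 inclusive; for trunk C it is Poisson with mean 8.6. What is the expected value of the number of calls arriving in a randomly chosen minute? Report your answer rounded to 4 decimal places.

6.4170

Component means — A: 4.94; B: 5.5; C: 8.6.
E[X] = 0.3·4.94 + 0.35·5.5 + 0.35·8.6 = 6.417.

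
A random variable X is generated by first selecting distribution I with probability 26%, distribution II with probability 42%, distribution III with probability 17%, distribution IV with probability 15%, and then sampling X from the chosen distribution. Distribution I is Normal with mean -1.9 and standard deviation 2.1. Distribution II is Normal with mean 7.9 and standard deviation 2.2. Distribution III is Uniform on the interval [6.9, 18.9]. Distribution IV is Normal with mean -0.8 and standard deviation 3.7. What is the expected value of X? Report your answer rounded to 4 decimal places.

4.8970

Component means — I: -1.9; II: 7.9; III: 12.9; IV: -0.8.
E[X] = 0.26·-1.9 + 0.42·7.9 + 0.17·12.9 + 0.15·-0.8 = 4.897.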